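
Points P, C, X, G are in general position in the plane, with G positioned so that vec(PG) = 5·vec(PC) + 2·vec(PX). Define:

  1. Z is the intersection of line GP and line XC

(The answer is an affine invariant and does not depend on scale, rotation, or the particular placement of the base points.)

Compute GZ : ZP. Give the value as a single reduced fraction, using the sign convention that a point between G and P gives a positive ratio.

GZ:ZP = 6

Work in coordinates with P = (0, 0), C = (1, 0), X = (0, 1), G = (5, 2).
1. Z is the intersection of line GP and line XC ⇒ Z = (5/7, 2/7)
Z = G + t·(P−G) with t = 6/7, so GZ:ZP = t:(1−t) = 6/7:1/7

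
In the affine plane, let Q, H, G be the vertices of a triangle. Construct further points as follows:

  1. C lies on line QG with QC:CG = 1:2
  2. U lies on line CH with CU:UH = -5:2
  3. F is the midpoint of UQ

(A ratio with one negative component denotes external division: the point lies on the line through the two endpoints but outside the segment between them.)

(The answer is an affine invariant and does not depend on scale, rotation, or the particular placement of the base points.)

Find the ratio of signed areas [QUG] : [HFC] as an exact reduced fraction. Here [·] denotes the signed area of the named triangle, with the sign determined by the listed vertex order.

[QUG]:[HFC] = -10

Choose coordinates Q = (0, 0), H = (1, 0), G = (0, 1).
1. C lies on line QG with QC:CG = 1:2 ⇒ C = (0, 1/3)
2. U lies on line CH with CU:UH = -5:2 ⇒ U = (5/3, -2/9)
3. F is the midpoint of UQ ⇒ F = (5/6, -1/9)
2·[QUG] = 5/3, 2·[HFC] = -1/6
[QUG]:[HFC] = 5/3:-1/6 = -10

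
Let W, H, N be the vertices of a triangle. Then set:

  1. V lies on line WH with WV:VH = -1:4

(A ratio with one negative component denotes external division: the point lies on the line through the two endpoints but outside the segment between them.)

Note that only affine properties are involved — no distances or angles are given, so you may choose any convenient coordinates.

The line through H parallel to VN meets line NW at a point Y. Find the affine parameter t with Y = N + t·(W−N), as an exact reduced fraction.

Choose coordinates W = (0, 0), H = (1, 0), N = (0, 1).
1. V lies on line WH with WV:VH = -1:4 ⇒ V = (-1/3, 0)
through H parallel to VN: direction (1/3, 1); meets NW at Y = (0, -3)
Y = N + t·(W−N) with t = 4

t = 4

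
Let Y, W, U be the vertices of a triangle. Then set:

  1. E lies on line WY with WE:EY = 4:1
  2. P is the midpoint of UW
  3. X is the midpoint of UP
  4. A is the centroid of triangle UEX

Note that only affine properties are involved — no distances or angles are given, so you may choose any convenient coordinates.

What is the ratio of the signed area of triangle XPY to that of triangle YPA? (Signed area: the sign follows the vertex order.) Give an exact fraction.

[XPY]:[YPA] = -15/13

Assign Y = (0, 0), W = (1, 0), U = (0, 1) — the answer is frame-independent, so this choice is without loss of generality.
1. E lies on line WY with WE:EY = 4:1 ⇒ E = (1/5, 0)
2. P is the midpoint of UW ⇒ P = (1/2, 1/2)
3. X is the midpoint of UP ⇒ X = (1/4, 3/4)
4. A is the centroid of triangle UEX ⇒ A = (3/20, 7/12)
2·[XPY] = -1/4, 2·[YPA] = 13/60
[XPY]:[YPA] = -1/4:13/60 = -15/13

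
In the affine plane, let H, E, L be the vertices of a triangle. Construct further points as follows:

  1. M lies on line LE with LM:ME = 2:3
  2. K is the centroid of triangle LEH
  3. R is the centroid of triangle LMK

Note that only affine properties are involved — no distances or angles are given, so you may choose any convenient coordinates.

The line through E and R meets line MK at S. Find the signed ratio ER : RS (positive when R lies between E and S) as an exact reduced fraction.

ER:RS = -11/2

Choose coordinates H = (0, 0), E = (1, 0), L = (0, 1).
1. M lies on line LE with LM:ME = 2:3 ⇒ M = (2/5, 3/5)
2. K is the centroid of triangle LEH ⇒ K = (1/3, 1/3)
3. R is the centroid of triangle LMK ⇒ R = (11/45, 29/45)
line ER meets MK at S = (21/55, 29/55)
R = E + t·(S−E) with t = 11/9, so ER:RS = 11/9:-2/9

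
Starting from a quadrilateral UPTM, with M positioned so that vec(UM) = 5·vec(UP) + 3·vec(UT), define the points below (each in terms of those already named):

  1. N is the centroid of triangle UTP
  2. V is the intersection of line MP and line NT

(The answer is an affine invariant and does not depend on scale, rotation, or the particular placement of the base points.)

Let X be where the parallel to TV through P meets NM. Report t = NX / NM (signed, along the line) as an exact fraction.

t = 1/12

Choose coordinates U = (0, 0), P = (1, 0), T = (0, 1), M = (5, 3).
1. N is the centroid of triangle UTP ⇒ N = (1/3, 1/3)
2. V is the intersection of line MP and line NT ⇒ V = (7/11, -3/11)
through P parallel to TV: direction (7/11, -14/11); meets NM at X = (13/18, 5/9)
X = N + t·(M−N) with t = 1/12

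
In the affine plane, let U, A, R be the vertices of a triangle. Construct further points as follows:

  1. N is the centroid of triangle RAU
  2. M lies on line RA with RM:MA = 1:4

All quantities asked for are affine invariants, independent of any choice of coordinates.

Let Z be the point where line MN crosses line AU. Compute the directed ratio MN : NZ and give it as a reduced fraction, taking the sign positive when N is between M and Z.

MN:NZ = 7/5

Assign U = (0, 0), A = (1, 0), R = (0, 1) — the answer is frame-independent, so this choice is without loss of generality.
1. N is the centroid of triangle RAU ⇒ N = (1/3, 1/3)
2. M lies on line RA with RM:MA = 1:4 ⇒ M = (1/5, 4/5)
line MN meets AU at Z = (3/7, 0)
N = M + t·(Z−M) with t = 7/12, so MN:NZ = 7/12:5/12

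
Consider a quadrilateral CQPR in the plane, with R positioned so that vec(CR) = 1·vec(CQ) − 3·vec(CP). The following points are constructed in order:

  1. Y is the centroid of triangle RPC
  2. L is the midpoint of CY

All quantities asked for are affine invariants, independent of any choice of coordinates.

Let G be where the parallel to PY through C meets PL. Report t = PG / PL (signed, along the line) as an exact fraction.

Set C = (0, 0), Q = (1, 0), P = (0, 1), R = (1, -3); any affine frame gives the same invariant.
1. Y is the centroid of triangle RPC ⇒ Y = (1/3, -2/3)
2. L is the midpoint of CY ⇒ L = (1/6, -1/3)
through C parallel to PY: direction (1/3, -5/3); meets PL at G = (1/3, -5/3)
G = P + t·(L−P) with t = 2

t = 2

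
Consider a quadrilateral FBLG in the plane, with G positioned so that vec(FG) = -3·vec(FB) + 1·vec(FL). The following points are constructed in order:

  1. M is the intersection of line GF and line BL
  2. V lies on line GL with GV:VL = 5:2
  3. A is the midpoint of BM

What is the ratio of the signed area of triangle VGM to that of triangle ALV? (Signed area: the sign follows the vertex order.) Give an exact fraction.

[VGM]:[ALV] = 3

Choose coordinates F = (0, 0), B = (1, 0), L = (0, 1), G = (-3, 1).
1. M is the intersection of line GF and line BL ⇒ M = (3/2, -1/2)
2. V lies on line GL with GV:VL = 5:2 ⇒ V = (-6/7, 1)
3. A is the midpoint of BM ⇒ A = (5/4, -1/4)
2·[VGM] = 45/14, 2·[ALV] = 15/14
[VGM]:[ALV] = 45/14:15/14 = 3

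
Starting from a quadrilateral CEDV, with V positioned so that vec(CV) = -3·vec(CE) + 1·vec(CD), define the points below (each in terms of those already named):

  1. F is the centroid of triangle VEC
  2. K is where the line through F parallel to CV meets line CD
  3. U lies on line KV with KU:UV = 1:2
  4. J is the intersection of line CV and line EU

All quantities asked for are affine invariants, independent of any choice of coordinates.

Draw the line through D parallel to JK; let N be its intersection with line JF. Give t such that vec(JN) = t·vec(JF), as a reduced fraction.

Work in coordinates with C = (0, 0), E = (1, 0), D = (0, 1), V = (-3, 1).
1. F is the centroid of triangle VEC ⇒ F = (-2/3, 1/3)
2. K is where the line through F parallel to CV meets line CD ⇒ K = (0, 1/9)
3. U lies on line KV with KU:UV = 1:2 ⇒ U = (-1, 11/27)
4. J is the intersection of line CV and line EU ⇒ J = (-11/7, 11/21)
through D parallel to JK: direction (11/7, -26/63); meets JF at N = (759/49, -451/147)
N = J + t·(F−J) with t = 132/7

t = 132/7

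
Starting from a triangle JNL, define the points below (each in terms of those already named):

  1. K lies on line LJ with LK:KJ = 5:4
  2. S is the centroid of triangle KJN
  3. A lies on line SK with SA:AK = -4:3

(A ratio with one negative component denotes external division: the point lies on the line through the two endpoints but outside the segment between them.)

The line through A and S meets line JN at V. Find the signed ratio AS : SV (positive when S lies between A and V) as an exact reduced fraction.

Work in coordinates with J = (0, 0), N = (1, 0), L = (0, 1).
1. K lies on line LJ with LK:KJ = 5:4 ⇒ K = (0, 4/9)
2. S is the centroid of triangle KJN ⇒ S = (1/3, 4/27)
3. A lies on line SK with SA:AK = -4:3 ⇒ A = (-1, 4/3)
line AS meets JN at V = (1/2, 0)
S = A + t·(V−A) with t = 8/9, so AS:SV = 8/9:1/9

AS:SV = 8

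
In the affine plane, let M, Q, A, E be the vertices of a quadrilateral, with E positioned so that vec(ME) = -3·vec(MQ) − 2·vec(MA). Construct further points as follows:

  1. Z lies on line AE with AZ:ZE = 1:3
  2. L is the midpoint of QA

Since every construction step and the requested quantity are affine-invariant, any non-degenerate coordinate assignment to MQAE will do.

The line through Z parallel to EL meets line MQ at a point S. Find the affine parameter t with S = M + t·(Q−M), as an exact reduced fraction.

Set M = (0, 0), Q = (1, 0), A = (0, 1), E = (-3, -2); any affine frame gives the same invariant.
1. Z lies on line AE with AZ:ZE = 1:3 ⇒ Z = (-3/4, 1/4)
2. L is the midpoint of QA ⇒ L = (1/2, 1/2)
through Z parallel to EL: direction (7/2, 5/2); meets MQ at S = (-11/10, 0)
S = M + t·(Q−M) with t = -11/10

t = -11/10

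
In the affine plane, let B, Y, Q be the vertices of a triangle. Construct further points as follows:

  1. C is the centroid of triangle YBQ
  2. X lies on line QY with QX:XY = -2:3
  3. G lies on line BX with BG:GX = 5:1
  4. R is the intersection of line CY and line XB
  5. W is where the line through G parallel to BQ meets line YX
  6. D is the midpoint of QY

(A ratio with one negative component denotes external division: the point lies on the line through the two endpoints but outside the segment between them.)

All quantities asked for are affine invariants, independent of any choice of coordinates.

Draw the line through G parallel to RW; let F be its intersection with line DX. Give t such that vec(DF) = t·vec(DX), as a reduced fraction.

t = 131/135

Set B = (0, 0), Y = (1, 0), Q = (0, 1); any affine frame gives the same invariant.
1. C is the centroid of triangle YBQ ⇒ C = (1/3, 1/3)
2. X lies on line QY with QX:XY = -2:3 ⇒ X = (-2, 3)
3. G lies on line BX with BG:GX = 5:1 ⇒ G = (-5/3, 5/2)
4. R is the intersection of line CY and line XB ⇒ R = (-1/2, 3/4)
5. W is where the line through G parallel to BQ meets line YX ⇒ W = (-5/3, 8/3)
6. D is the midpoint of QY ⇒ D = (1/2, 1/2)
through G parallel to RW: direction (-7/6, 23/12); meets DX at F = (-52/27, 79/27)
F = D + t·(X−D) with t = 131/135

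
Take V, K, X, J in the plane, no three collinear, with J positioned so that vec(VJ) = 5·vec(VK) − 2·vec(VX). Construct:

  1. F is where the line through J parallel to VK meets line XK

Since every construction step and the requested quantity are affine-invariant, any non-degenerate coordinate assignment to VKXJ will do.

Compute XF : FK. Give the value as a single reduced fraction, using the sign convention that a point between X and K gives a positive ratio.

XF:FK = -3/2

Set V = (0, 0), K = (1, 0), X = (0, 1), J = (5, -2); any affine frame gives the same invariant.
1. F is where the line through J parallel to VK meets line XK ⇒ F = (3, -2)
F = X + t·(K−X) with t = 3, so XF:FK = t:(1−t) = 3:-2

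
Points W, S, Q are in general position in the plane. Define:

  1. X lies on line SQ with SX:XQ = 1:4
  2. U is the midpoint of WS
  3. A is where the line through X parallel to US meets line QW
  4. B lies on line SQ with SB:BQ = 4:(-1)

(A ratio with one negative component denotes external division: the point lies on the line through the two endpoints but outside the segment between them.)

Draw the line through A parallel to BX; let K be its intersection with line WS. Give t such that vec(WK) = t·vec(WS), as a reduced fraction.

Work in coordinates with W = (0, 0), S = (1, 0), Q = (0, 1).
1. X lies on line SQ with SX:XQ = 1:4 ⇒ X = (4/5, 1/5)
2. U is the midpoint of WS ⇒ U = (1/2, 0)
3. A is where the line through X parallel to US meets line QW ⇒ A = (0, 1/5)
4. B lies on line SQ with SB:BQ = 4:(-1) ⇒ B = (-1/3, 4/3)
through A parallel to BX: direction (17/15, -17/15); meets WS at K = (1/5, 0)
K = W + t·(S−W) with t = 1/5

t = 1/5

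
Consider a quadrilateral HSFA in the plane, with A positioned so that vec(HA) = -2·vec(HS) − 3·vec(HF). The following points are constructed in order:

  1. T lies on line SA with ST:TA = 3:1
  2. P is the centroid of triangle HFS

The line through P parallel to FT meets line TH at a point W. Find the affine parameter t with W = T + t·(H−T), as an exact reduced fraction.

Choose coordinates H = (0, 0), S = (1, 0), F = (0, 1), A = (-2, -3).
1. T lies on line SA with ST:TA = 3:1 ⇒ T = (-5/4, -9/4)
2. P is the centroid of triangle HFS ⇒ P = (1/3, 1/3)
through P parallel to FT: direction (-5/4, -13/4); meets TH at W = (2/3, 6/5)
W = T + t·(H−T) with t = 23/15

t = 23/15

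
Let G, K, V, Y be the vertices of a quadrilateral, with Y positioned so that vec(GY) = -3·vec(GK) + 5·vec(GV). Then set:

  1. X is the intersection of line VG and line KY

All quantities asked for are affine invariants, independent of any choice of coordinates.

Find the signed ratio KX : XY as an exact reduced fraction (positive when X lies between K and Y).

KX:XY = 1/3

Choose coordinates G = (0, 0), K = (1, 0), V = (0, 1), Y = (-3, 5).
1. X is the intersection of line VG and line KY ⇒ X = (0, 5/4)
X = K + t·(Y−K) with t = 1/4, so KX:XY = t:(1−t) = 1/4:3/4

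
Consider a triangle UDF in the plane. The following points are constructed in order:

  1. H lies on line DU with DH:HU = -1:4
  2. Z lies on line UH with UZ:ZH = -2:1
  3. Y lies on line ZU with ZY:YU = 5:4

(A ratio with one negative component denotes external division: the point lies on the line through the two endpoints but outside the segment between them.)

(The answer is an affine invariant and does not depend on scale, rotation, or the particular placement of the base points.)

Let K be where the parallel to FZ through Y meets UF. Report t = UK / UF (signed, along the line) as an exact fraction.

Assign U = (0, 0), D = (1, 0), F = (0, 1) — the answer is frame-independent, so this choice is without loss of generality.
1. H lies on line DU with DH:HU = -1:4 ⇒ H = (4/3, 0)
2. Z lies on line UH with UZ:ZH = -2:1 ⇒ Z = (8/3, 0)
3. Y lies on line ZU with ZY:YU = 5:4 ⇒ Y = (32/27, 0)
through Y parallel to FZ: direction (8/3, -1); meets UF at K = (0, 4/9)
K = U + t·(F−U) with t = 4/9

t = 4/9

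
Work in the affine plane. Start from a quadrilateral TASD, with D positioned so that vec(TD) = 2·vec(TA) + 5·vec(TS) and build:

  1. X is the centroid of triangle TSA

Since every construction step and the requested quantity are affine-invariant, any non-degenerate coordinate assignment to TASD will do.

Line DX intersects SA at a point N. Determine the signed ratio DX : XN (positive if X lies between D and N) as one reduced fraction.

Set T = (0, 0), A = (1, 0), S = (0, 1), D = (2, 5); any affine frame gives the same invariant.
1. X is the centroid of triangle TSA ⇒ X = (1/3, 1/3)
line DX meets SA at N = (8/19, 11/19)
X = D + t·(N−D) with t = 19/18, so DX:XN = 19/18:-1/18

DX:XN = -19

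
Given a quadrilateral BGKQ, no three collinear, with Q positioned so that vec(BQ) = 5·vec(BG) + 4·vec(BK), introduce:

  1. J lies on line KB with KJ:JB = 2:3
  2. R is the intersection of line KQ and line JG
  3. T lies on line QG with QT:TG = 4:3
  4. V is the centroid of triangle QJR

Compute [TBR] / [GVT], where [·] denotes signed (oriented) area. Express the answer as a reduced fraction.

Assign B = (0, 0), G = (1, 0), K = (0, 1), Q = (5, 4) — the answer is frame-independent, so this choice is without loss of generality.
1. J lies on line KB with KJ:JB = 2:3 ⇒ J = (0, 3/5)
2. R is the intersection of line KQ and line JG ⇒ R = (-1/3, 4/5)
3. T lies on line QG with QT:TG = 4:3 ⇒ T = (19/7, 12/7)
4. V is the centroid of triangle QJR ⇒ V = (14/9, 9/5)
2·[TBR] = -96/35, 2·[GVT] = -32/15
[TBR]:[GVT] = -96/35:-32/15 = 9/7

[TBR]:[GVT] = 9/7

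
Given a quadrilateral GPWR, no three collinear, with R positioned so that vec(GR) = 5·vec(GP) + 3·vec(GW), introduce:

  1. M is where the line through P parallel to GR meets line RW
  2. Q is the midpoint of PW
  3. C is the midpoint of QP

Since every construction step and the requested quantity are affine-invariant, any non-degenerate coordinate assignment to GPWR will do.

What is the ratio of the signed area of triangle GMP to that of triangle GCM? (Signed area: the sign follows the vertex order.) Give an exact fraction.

[GMP]:[GCM] = -84/23

Work in coordinates with G = (0, 0), P = (1, 0), W = (0, 1), R = (5, 3).
1. M is where the line through P parallel to GR meets line RW ⇒ M = (8, 21/5)
2. Q is the midpoint of PW ⇒ Q = (1/2, 1/2)
3. C is the midpoint of QP ⇒ C = (3/4, 1/4)
2·[GMP] = -21/5, 2·[GCM] = 23/20
[GMP]:[GCM] = -21/5:23/20 = -84/23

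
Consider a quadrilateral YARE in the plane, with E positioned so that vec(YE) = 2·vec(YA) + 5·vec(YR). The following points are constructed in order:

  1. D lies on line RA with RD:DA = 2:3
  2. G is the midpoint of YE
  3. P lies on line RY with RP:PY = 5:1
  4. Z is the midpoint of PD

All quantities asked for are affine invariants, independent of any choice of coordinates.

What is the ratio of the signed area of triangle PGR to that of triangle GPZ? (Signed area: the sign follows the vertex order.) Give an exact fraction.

Choose coordinates Y = (0, 0), A = (1, 0), R = (0, 1), E = (2, 5).
1. D lies on line RA with RD:DA = 2:3 ⇒ D = (2/5, 3/5)
2. G is the midpoint of YE ⇒ G = (1, 5/2)
3. P lies on line RY with RP:PY = 5:1 ⇒ P = (0, 1/6)
4. Z is the midpoint of PD ⇒ Z = (1/5, 23/60)
2·[PGR] = 5/6, 2·[GPZ] = 1/4
[PGR]:[GPZ] = 5/6:1/4 = 10/3

[PGR]:[GPZ] = 10/3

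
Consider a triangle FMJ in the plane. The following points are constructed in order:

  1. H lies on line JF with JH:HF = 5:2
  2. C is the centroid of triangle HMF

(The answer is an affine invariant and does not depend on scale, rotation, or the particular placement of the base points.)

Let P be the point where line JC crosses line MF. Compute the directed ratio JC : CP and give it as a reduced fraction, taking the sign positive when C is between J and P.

Assign F = (0, 0), M = (1, 0), J = (0, 1) — the answer is frame-independent, so this choice is without loss of generality.
1. H lies on line JF with JH:HF = 5:2 ⇒ H = (0, 2/7)
2. C is the centroid of triangle HMF ⇒ C = (1/3, 2/21)
line JC meets MF at P = (7/19, 0)
C = J + t·(P−J) with t = 19/21, so JC:CP = 19/21:2/21

JC:CP = 19/2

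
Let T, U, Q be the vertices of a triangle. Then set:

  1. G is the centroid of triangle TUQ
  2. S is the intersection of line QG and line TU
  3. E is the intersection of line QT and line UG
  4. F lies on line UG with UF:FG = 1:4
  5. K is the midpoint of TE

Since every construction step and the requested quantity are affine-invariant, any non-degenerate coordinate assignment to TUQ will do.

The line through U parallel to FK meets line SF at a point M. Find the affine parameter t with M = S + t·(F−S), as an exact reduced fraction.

Assign T = (0, 0), U = (1, 0), Q = (0, 1) — the answer is frame-independent, so this choice is without loss of generality.
1. G is the centroid of triangle TUQ ⇒ G = (1/3, 1/3)
2. S is the intersection of line QG and line TU ⇒ S = (1/2, 0)
3. E is the intersection of line QT and line UG ⇒ E = (0, 1/2)
4. F lies on line UG with UF:FG = 1:4 ⇒ F = (13/15, 1/15)
5. K is the midpoint of TE ⇒ K = (0, 1/4)
through U parallel to FK: direction (-13/15, 11/60); meets SF at M = (173/225, 11/225)
M = S + t·(F−S) with t = 11/15

t = 11/15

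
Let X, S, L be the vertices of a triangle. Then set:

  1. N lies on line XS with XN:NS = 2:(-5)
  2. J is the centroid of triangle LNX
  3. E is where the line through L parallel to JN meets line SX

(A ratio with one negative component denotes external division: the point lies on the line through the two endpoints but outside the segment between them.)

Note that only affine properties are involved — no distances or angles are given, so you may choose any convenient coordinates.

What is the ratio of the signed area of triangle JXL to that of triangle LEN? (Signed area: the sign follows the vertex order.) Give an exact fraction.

[JXL]:[LEN] = 1/3

Set X = (0, 0), S = (1, 0), L = (0, 1); any affine frame gives the same invariant.
1. N lies on line XS with XN:NS = 2:(-5) ⇒ N = (-2/3, 0)
2. J is the centroid of triangle LNX ⇒ J = (-2/9, 1/3)
3. E is where the line through L parallel to JN meets line SX ⇒ E = (-4/3, 0)
2·[JXL] = 2/9, 2·[LEN] = 2/3
[JXL]:[LEN] = 2/9:2/3 = 1/3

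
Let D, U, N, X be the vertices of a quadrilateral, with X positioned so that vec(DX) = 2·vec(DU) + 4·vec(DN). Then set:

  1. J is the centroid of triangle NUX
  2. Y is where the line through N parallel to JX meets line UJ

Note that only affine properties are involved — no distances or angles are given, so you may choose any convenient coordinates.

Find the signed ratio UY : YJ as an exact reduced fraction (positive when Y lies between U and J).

UY:YJ = -2

Choose coordinates D = (0, 0), U = (1, 0), N = (0, 1), X = (2, 4).
1. J is the centroid of triangle NUX ⇒ J = (1, 5/3)
2. Y is where the line through N parallel to JX meets line UJ ⇒ Y = (1, 10/3)
Y = U + t·(J−U) with t = 2, so UY:YJ = t:(1−t) = 2:-1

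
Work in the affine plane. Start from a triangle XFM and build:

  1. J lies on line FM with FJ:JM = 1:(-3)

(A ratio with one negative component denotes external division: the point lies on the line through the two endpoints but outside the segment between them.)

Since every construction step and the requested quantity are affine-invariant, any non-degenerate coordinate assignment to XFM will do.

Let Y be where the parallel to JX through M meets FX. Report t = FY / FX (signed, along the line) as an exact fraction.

Set X = (0, 0), F = (1, 0), M = (0, 1); any affine frame gives the same invariant.
1. J lies on line FM with FJ:JM = 1:(-3) ⇒ J = (3/2, -1/2)
through M parallel to JX: direction (-3/2, 1/2); meets FX at Y = (3, 0)
Y = F + t·(X−F) with t = -2

t = -2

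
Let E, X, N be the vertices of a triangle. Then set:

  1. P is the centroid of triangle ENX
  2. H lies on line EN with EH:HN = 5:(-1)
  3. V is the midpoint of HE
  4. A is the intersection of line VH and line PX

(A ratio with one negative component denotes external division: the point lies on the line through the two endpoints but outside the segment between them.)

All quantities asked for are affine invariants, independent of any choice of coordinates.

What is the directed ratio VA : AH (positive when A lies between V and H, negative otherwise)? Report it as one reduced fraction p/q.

VA:AH = -1/6

Set E = (0, 0), X = (1, 0), N = (0, 1); any affine frame gives the same invariant.
1. P is the centroid of triangle ENX ⇒ P = (1/3, 1/3)
2. H lies on line EN with EH:HN = 5:(-1) ⇒ H = (0, 5/4)
3. V is the midpoint of HE ⇒ V = (0, 5/8)
4. A is the intersection of line VH and line PX ⇒ A = (0, 1/2)
A = V + t·(H−V) with t = -1/5, so VA:AH = t:(1−t) = -1/5:6/5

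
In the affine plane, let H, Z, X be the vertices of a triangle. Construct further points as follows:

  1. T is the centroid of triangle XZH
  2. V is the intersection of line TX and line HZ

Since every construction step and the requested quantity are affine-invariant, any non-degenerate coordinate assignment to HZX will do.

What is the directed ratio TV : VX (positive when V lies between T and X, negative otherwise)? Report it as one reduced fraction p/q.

Work in coordinates with H = (0, 0), Z = (1, 0), X = (0, 1).
1. T is the centroid of triangle XZH ⇒ T = (1/3, 1/3)
2. V is the intersection of line TX and line HZ ⇒ V = (1/2, 0)
V = T + t·(X−T) with t = -1/2, so TV:VX = t:(1−t) = -1/2:3/2

TV:VX = -1/3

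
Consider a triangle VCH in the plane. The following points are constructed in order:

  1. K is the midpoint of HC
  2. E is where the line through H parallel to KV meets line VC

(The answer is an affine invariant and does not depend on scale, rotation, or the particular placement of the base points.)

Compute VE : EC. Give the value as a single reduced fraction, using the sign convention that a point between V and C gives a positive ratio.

Choose coordinates V = (0, 0), C = (1, 0), H = (0, 1).
1. K is the midpoint of HC ⇒ K = (1/2, 1/2)
2. E is where the line through H parallel to KV meets line VC ⇒ E = (-1, 0)
E = V + t·(C−V) with t = -1, so VE:EC = t:(1−t) = -1:2

VE:EC = -1/2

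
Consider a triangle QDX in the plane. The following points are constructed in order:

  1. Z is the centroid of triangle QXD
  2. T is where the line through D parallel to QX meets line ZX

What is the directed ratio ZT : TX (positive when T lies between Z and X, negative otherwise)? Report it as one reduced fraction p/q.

ZT:TX = -2/3

Choose coordinates Q = (0, 0), D = (1, 0), X = (0, 1).
1. Z is the centroid of triangle QXD ⇒ Z = (1/3, 1/3)
2. T is where the line through D parallel to QX meets line ZX ⇒ T = (1, -1)
T = Z + t·(X−Z) with t = -2, so ZT:TX = t:(1−t) = -2:3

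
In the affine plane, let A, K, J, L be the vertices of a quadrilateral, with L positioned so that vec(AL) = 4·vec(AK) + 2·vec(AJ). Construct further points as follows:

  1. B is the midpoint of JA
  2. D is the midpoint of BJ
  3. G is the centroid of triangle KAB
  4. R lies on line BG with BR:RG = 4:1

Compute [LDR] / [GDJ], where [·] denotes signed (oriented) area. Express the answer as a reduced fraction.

[LDR]:[GDJ] = -144/5

Set A = (0, 0), K = (1, 0), J = (0, 1), L = (4, 2); any affine frame gives the same invariant.
1. B is the midpoint of JA ⇒ B = (0, 1/2)
2. D is the midpoint of BJ ⇒ D = (0, 3/4)
3. G is the centroid of triangle KAB ⇒ G = (1/3, 1/6)
4. R lies on line BG with BR:RG = 4:1 ⇒ R = (4/15, 7/30)
2·[LDR] = 12/5, 2·[GDJ] = -1/12
[LDR]:[GDJ] = 12/5:-1/12 = -144/5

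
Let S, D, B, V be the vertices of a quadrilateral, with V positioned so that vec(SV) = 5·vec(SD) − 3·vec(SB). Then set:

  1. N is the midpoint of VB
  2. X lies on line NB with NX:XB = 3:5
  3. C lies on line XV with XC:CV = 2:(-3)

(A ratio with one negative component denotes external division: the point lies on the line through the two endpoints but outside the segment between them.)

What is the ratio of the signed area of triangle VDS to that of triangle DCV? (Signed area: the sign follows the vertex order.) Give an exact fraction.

Set S = (0, 0), D = (1, 0), B = (0, 1), V = (5, -3); any affine frame gives the same invariant.
1. N is the midpoint of VB ⇒ N = (5/2, -1)
2. X lies on line NB with NX:XB = 3:5 ⇒ X = (25/16, -1/4)
3. C lies on line XV with XC:CV = 2:(-3) ⇒ C = (-85/16, 21/4)
2·[VDS] = 3, 2·[DCV] = -33/16
[VDS]:[DCV] = 3:-33/16 = -16/11

[VDS]:[DCV] = -16/11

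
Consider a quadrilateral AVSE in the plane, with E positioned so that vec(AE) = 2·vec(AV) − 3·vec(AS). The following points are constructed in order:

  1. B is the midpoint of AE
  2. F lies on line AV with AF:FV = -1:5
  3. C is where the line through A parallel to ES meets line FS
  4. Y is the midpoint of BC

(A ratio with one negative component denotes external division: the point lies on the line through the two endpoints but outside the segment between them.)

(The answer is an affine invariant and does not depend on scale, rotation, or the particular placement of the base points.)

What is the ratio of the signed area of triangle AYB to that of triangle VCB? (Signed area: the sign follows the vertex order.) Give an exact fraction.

Work in coordinates with A = (0, 0), V = (1, 0), S = (0, 1), E = (2, -3).
1. B is the midpoint of AE ⇒ B = (1, -3/2)
2. F lies on line AV with AF:FV = -1:5 ⇒ F = (-1/4, 0)
3. C is where the line through A parallel to ES meets line FS ⇒ C = (-1/6, 1/3)
4. Y is the midpoint of BC ⇒ Y = (5/12, -7/12)
2·[AYB] = -1/24, 2·[VCB] = 7/4
[AYB]:[VCB] = -1/24:7/4 = -1/42

[AYB]:[VCB] = -1/42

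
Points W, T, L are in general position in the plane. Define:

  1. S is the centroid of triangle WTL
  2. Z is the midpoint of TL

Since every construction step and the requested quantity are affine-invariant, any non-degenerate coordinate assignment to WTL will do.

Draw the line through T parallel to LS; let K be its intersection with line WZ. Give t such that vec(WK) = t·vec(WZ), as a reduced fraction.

Work in coordinates with W = (0, 0), T = (1, 0), L = (0, 1).
1. S is the centroid of triangle WTL ⇒ S = (1/3, 1/3)
2. Z is the midpoint of TL ⇒ Z = (1/2, 1/2)
through T parallel to LS: direction (1/3, -2/3); meets WZ at K = (2/3, 2/3)
K = W + t·(Z−W) with t = 4/3

t = 4/3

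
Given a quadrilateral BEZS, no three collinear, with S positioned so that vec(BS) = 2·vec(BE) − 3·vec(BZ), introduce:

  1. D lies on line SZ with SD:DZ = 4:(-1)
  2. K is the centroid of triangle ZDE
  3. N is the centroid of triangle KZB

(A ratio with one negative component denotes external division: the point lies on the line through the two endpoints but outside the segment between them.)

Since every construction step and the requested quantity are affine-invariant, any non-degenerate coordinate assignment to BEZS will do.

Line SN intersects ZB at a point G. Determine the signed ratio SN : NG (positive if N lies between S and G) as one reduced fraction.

Set B = (0, 0), E = (1, 0), Z = (0, 1), S = (2, -3); any affine frame gives the same invariant.
1. D lies on line SZ with SD:DZ = 4:(-1) ⇒ D = (-2/3, 7/3)
2. K is the centroid of triangle ZDE ⇒ K = (1/9, 10/9)
3. N is the centroid of triangle KZB ⇒ N = (1/27, 19/27)
line SN meets ZB at G = (0, 41/53)
N = S + t·(G−S) with t = 53/54, so SN:NG = 53/54:1/54

SN:NG = 53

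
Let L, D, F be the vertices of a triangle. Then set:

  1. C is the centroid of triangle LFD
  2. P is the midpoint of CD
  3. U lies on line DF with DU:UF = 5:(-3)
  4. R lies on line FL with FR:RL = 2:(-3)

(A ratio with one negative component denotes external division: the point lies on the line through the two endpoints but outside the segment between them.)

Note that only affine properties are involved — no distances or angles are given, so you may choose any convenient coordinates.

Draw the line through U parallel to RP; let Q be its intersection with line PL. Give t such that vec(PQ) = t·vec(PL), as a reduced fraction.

t = 55/24

Set L = (0, 0), D = (1, 0), F = (0, 1); any affine frame gives the same invariant.
1. C is the centroid of triangle LFD ⇒ C = (1/3, 1/3)
2. P is the midpoint of CD ⇒ P = (2/3, 1/6)
3. U lies on line DF with DU:UF = 5:(-3) ⇒ U = (-3/2, 5/2)
4. R lies on line FL with FR:RL = 2:(-3) ⇒ R = (0, 3)
through U parallel to RP: direction (2/3, -17/6); meets PL at Q = (-31/36, -31/144)
Q = P + t·(L−P) with t = 55/24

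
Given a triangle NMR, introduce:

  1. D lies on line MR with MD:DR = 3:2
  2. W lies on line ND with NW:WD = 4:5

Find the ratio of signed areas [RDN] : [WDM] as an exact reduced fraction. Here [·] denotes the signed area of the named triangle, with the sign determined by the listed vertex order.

[RDN]:[WDM] = 6/5

Choose coordinates N = (0, 0), M = (1, 0), R = (0, 1).
1. D lies on line MR with MD:DR = 3:2 ⇒ D = (2/5, 3/5)
2. W lies on line ND with NW:WD = 4:5 ⇒ W = (8/45, 4/15)
2·[RDN] = -2/5, 2·[WDM] = -1/3
[RDN]:[WDM] = -2/5:-1/3 = 6/5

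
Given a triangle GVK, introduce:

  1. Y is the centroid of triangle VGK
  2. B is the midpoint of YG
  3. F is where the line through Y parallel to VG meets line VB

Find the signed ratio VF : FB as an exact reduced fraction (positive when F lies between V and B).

Assign G = (0, 0), V = (1, 0), K = (0, 1) — the answer is frame-independent, so this choice is without loss of generality.
1. Y is the centroid of triangle VGK ⇒ Y = (1/3, 1/3)
2. B is the midpoint of YG ⇒ B = (1/6, 1/6)
3. F is where the line through Y parallel to VG meets line VB ⇒ F = (-2/3, 1/3)
F = V + t·(B−V) with t = 2, so VF:FB = t:(1−t) = 2:-1

VF:FB = -2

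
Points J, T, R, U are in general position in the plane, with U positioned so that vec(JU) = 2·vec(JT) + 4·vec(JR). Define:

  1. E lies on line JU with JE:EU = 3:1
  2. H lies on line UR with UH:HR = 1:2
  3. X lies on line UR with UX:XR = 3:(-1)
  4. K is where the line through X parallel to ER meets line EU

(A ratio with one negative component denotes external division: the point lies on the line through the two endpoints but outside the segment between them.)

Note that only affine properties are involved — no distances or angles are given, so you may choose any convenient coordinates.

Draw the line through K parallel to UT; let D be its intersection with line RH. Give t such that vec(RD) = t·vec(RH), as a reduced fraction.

Assign J = (0, 0), T = (1, 0), R = (0, 1), U = (2, 4) — the answer is frame-independent, so this choice is without loss of generality.
1. E lies on line JU with JE:EU = 3:1 ⇒ E = (3/2, 3)
2. H lies on line UR with UH:HR = 1:2 ⇒ H = (4/3, 3)
3. X lies on line UR with UX:XR = 3:(-1) ⇒ X = (-1, -1/2)
4. K is where the line through X parallel to ER meets line EU ⇒ K = (5/4, 5/2)
through K parallel to UT: direction (-1, -4); meets RH at D = (7/5, 31/10)
D = R + t·(H−R) with t = 21/20

t = 21/20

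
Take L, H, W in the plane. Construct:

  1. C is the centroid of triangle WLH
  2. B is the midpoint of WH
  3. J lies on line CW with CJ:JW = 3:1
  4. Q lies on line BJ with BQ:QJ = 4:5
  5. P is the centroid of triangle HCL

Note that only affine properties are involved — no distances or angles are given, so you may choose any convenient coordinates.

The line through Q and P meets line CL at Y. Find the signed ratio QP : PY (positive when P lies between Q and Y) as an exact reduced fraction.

QP:PY = -2

Choose coordinates L = (0, 0), H = (1, 0), W = (0, 1).
1. C is the centroid of triangle WLH ⇒ C = (1/3, 1/3)
2. B is the midpoint of WH ⇒ B = (1/2, 1/2)
3. J lies on line CW with CJ:JW = 3:1 ⇒ J = (1/12, 5/6)
4. Q lies on line BJ with BQ:QJ = 4:5 ⇒ Q = (17/54, 35/54)
5. P is the centroid of triangle HCL ⇒ P = (4/9, 1/9)
line QP meets CL at Y = (41/108, 41/108)
P = Q + t·(Y−Q) with t = 2, so QP:PY = 2:-1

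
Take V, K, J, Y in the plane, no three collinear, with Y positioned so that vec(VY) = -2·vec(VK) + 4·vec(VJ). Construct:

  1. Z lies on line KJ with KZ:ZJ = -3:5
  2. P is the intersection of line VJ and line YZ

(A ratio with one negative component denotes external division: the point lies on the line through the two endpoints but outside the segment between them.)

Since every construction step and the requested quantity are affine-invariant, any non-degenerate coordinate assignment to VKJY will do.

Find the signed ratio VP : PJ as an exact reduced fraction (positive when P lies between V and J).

VP:PJ = -14/5

Assign V = (0, 0), K = (1, 0), J = (0, 1), Y = (-2, 4) — the answer is frame-independent, so this choice is without loss of generality.
1. Z lies on line KJ with KZ:ZJ = -3:5 ⇒ Z = (5/2, -3/2)
2. P is the intersection of line VJ and line YZ ⇒ P = (0, 14/9)
P = V + t·(J−V) with t = 14/9, so VP:PJ = t:(1−t) = 14/9:-5/9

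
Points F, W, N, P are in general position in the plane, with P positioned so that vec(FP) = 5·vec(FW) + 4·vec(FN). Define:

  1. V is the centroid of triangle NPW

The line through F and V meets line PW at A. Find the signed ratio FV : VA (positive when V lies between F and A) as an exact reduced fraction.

FV:VA = 1/2

Choose coordinates F = (0, 0), W = (1, 0), N = (0, 1), P = (5, 4).
1. V is the centroid of triangle NPW ⇒ V = (2, 5/3)
line FV meets PW at A = (6, 5)
V = F + t·(A−F) with t = 1/3, so FV:VA = 1/3:2/3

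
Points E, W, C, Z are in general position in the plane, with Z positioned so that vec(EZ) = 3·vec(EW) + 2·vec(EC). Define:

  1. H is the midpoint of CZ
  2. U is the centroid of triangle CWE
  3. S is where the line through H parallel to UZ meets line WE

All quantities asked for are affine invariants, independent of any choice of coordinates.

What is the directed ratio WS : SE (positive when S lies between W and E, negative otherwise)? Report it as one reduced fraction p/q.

WS:SE = -19/9

Choose coordinates E = (0, 0), W = (1, 0), C = (0, 1), Z = (3, 2).
1. H is the midpoint of CZ ⇒ H = (3/2, 3/2)
2. U is the centroid of triangle CWE ⇒ U = (1/3, 1/3)
3. S is where the line through H parallel to UZ meets line WE ⇒ S = (-9/10, 0)
S = W + t·(E−W) with t = 19/10, so WS:SE = t:(1−t) = 19/10:-9/10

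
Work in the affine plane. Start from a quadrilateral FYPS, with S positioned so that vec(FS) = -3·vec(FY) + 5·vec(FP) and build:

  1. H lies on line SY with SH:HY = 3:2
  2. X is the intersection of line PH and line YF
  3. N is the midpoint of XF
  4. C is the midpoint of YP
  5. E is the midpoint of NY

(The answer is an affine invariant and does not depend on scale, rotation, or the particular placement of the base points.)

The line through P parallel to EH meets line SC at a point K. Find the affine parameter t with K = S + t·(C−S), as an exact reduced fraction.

Assign F = (0, 0), Y = (1, 0), P = (0, 1), S = (-3, 5) — the answer is frame-independent, so this choice is without loss of generality.
1. H lies on line SY with SH:HY = 3:2 ⇒ H = (-3/5, 2)
2. X is the intersection of line PH and line YF ⇒ X = (3/5, 0)
3. N is the midpoint of XF ⇒ N = (3/10, 0)
4. C is the midpoint of YP ⇒ C = (1/2, 1/2)
5. E is the midpoint of NY ⇒ E = (13/20, 0)
through P parallel to EH: direction (-5/4, 2); meets SC at K = (-5/11, 19/11)
K = S + t·(C−S) with t = 8/11

t = 8/11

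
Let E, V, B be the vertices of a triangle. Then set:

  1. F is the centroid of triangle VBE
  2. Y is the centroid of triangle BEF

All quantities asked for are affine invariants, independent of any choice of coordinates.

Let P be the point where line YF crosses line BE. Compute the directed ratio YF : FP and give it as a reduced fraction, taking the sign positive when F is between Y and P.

Choose coordinates E = (0, 0), V = (1, 0), B = (0, 1).
1. F is the centroid of triangle VBE ⇒ F = (1/3, 1/3)
2. Y is the centroid of triangle BEF ⇒ Y = (1/9, 4/9)
line YF meets BE at P = (0, 1/2)
F = Y + t·(P−Y) with t = -2, so YF:FP = -2:3

YF:FP = -2/3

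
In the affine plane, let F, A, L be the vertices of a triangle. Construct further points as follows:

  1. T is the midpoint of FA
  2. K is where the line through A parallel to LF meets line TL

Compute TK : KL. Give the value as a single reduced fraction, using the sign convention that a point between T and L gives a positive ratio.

Work in coordinates with F = (0, 0), A = (1, 0), L = (0, 1).
1. T is the midpoint of FA ⇒ T = (1/2, 0)
2. K is where the line through A parallel to LF meets line TL ⇒ K = (1, -1)
K = T + t·(L−T) with t = -1, so TK:KL = t:(1−t) = -1:2

TK:KL = -1/2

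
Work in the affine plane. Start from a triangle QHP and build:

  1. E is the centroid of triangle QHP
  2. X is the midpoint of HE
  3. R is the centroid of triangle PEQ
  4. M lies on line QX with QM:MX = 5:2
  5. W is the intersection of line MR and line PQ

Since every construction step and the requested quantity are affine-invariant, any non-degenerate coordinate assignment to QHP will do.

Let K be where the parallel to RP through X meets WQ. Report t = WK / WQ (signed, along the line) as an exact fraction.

t = -136/25

Work in coordinates with Q = (0, 0), H = (1, 0), P = (0, 1).
1. E is the centroid of triangle QHP ⇒ E = (1/3, 1/3)
2. X is the midpoint of HE ⇒ X = (2/3, 1/6)
3. R is the centroid of triangle PEQ ⇒ R = (1/9, 4/9)
4. M lies on line QX with QM:MX = 5:2 ⇒ M = (10/21, 5/42)
5. W is the intersection of line MR and line PQ ⇒ W = (0, 25/46)
through X parallel to RP: direction (-1/9, 5/9); meets WQ at K = (0, 7/2)
K = W + t·(Q−W) with t = -136/25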